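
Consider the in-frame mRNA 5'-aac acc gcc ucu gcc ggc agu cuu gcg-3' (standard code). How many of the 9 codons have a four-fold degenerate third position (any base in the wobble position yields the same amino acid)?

7

Codon 1 AAC (Asn): third position 2-fold.
Codon 2 ACC (Thr): third position 4-fold.
Codon 3 GCC (Ala): third position 4-fold.
Codon 4 UCU (Ser): third position 4-fold.
Codon 5 GCC (Ala): third position 4-fold.
Codon 6 GGC (Gly): third position 4-fold.
Codon 7 AGU (Ser): third position 2-fold.
Codon 8 CUU (Leu): third position 4-fold.
Codon 9 GCG (Ala): third position 4-fold.
Four-fold degenerate third positions: 7.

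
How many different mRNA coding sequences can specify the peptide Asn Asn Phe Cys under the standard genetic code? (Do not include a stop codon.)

Asn: 2 codons.
Asn: 2 codons.
Phe: 2 codons.
Cys: 2 codons.
2 × 2 × 2 × 2 = 16.

16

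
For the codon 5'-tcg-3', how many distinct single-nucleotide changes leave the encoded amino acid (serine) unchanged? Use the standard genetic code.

3

Position 1: none → 0 synonymous.
Position 2: none → 0 synonymous.
Position 3: TCT, TCC, TCA → 3 synonymous.
Total: 0 + 0 + 3 = 3.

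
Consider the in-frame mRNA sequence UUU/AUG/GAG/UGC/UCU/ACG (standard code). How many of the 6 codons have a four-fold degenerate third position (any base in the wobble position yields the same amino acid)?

Codon 1 UUU (Phe): third position 2-fold.
Codon 2 AUG (Met): third position 1-fold.
Codon 3 GAG (Glu): third position 2-fold.
Codon 4 UGC (Cys): third position 2-fold.
Codon 5 UCU (Ser): third position 4-fold.
Codon 6 ACG (Thr): third position 4-fold.
Four-fold degenerate third positions: 2.

2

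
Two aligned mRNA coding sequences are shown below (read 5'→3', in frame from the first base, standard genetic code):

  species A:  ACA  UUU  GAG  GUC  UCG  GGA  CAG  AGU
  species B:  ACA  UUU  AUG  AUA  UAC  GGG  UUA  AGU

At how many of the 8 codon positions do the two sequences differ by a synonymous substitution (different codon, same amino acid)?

1

Codon 1: ACA Thr / ACA Thr — identical.
Codon 2: UUU Phe / UUU Phe — identical.
Codon 3: GAG Glu / AUG Met — nonsynonymous.
Codon 4: GUC Val / AUA Ile — nonsynonymous.
Codon 5: UCG Ser / UAC Tyr — nonsynonymous.
Codon 6: GGA Gly / GGG Gly — synonymous.
Codon 7: CAG Gln / UUA Leu — nonsynonymous.
Codon 8: AGU Ser / AGU Ser — identical.
Synonymous differences: 1.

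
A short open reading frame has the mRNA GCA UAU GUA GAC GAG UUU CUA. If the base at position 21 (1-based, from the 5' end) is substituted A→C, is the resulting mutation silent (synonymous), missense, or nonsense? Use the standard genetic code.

Position 21 falls in codon 7: CUA → Leu.
After the substitution the codon is CUC → Leu.
Both encode Leu, so the change is synonymous.

silent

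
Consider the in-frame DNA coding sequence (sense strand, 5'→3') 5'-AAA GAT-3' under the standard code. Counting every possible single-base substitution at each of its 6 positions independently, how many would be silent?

Codon 1 (AAA, Lys): 1 synonymous substitution.
Codon 2 (GAT, Asp): 1 synonymous substitution.
Total: 1 + 1 = 2.

2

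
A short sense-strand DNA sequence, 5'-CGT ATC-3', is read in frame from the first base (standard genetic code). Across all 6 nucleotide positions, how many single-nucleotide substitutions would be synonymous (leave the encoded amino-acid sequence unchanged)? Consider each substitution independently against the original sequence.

Codon 1 (CGT, Arg): 3 synonymous substitutions.
Codon 2 (ATC, Ile): 2 synonymous substitutions.
Total: 3 + 2 = 5.

5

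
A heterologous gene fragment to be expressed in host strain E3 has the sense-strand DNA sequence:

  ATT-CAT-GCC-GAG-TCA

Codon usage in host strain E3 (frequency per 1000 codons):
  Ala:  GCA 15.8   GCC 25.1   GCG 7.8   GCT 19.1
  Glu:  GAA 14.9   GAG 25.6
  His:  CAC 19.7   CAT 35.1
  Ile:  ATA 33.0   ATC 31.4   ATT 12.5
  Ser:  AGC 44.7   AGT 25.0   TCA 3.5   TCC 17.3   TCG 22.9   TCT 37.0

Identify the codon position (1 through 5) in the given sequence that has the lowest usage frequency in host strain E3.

5

Codon 1 ATT (Ile): 12.5 per 1000.
Codon 2 CAT (His): 35.1 per 1000.
Codon 3 GCC (Ala): 25.1 per 1000.
Codon 4 GAG (Glu): 25.6 per 1000.
Codon 5 TCA (Ser): 3.5 per 1000.
Lowest frequency is 3.5 at codon 5.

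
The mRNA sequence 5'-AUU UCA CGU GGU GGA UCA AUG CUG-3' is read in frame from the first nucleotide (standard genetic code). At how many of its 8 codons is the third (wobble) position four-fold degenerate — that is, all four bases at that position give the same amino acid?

6

Codon 1 AUU (Ile): third position 3-fold.
Codon 2 UCA (Ser): third position 4-fold.
Codon 3 CGU (Arg): third position 4-fold.
Codon 4 GGU (Gly): third position 4-fold.
Codon 5 GGA (Gly): third position 4-fold.
Codon 6 UCA (Ser): third position 4-fold.
Codon 7 AUG (Met): third position 1-fold.
Codon 8 CUG (Leu): third position 4-fold.
Four-fold degenerate third positions: 6.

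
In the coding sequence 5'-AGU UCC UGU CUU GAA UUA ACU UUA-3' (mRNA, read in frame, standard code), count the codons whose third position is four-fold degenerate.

Codon 1 AGU (Ser): third position 2-fold.
Codon 2 UCC (Ser): third position 4-fold.
Codon 3 UGU (Cys): third position 2-fold.
Codon 4 CUU (Leu): third position 4-fold.
Codon 5 GAA (Glu): third position 2-fold.
Codon 6 UUA (Leu): third position 2-fold.
Codon 7 ACU (Thr): third position 4-fold.
Codon 8 UUA (Leu): third position 2-fold.
Four-fold degenerate third positions: 3.

3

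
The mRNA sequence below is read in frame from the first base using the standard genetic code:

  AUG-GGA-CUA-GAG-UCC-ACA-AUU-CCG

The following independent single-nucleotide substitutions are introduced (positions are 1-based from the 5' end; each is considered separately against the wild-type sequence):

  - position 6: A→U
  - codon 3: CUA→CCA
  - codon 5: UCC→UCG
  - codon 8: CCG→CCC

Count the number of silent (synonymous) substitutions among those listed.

3

Codon 2: GGA (Gly) → GGU (Gly) — synonymous.
Codon 3: CUA (Leu) → CCA (Pro) — missense.
Codon 5: UCC (Ser) → UCG (Ser) — synonymous.
Codon 8: CCG (Pro) → CCC (Pro) — synonymous.
Synonymous: 3 of 4.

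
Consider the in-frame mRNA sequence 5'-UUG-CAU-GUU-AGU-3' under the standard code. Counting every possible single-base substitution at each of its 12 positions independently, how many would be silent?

Codon 1 (UUG, Leu): 2 synonymous substitutions.
Codon 2 (CAU, His): 1 synonymous substitution.
Codon 3 (GUU, Val): 3 synonymous substitutions.
Codon 4 (AGU, Ser): 1 synonymous substitution.
Total: 2 + 1 + 3 + 1 = 7.

7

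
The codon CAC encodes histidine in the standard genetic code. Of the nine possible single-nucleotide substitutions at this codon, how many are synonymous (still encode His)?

Position 1: none → 0 synonymous.
Position 2: none → 0 synonymous.
Position 3: CAT → 1 synonymous.
Total: 0 + 0 + 1 = 1.

1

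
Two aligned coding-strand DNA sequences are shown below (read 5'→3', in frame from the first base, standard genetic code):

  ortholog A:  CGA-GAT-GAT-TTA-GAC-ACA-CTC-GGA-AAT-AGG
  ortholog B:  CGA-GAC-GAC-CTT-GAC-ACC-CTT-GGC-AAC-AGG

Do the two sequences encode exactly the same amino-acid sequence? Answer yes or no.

yes

Codon 1: CGA Arg / CGA Arg — identical.
Codon 2: GAT Asp / GAC Asp — synonymous.
Codon 3: GAT Asp / GAC Asp — synonymous.
Codon 4: TTA Leu / CTT Leu — synonymous.
Codon 5: GAC Asp / GAC Asp — identical.
Codon 6: ACA Thr / ACC Thr — synonymous.
Codon 7: CTC Leu / CTT Leu — synonymous.
Codon 8: GGA Gly / GGC Gly — synonymous.
Codon 9: AAT Asn / AAC Asn — synonymous.
Codon 10: AGG Arg / AGG Arg — identical.
Nonsynonymous differences: 0 → same protein.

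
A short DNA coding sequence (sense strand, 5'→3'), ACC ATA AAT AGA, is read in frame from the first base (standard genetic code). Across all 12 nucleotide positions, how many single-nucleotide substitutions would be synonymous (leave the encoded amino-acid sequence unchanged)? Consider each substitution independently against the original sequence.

8

Codon 1 (ACC, Thr): 3 synonymous substitutions.
Codon 2 (ATA, Ile): 2 synonymous substitutions.
Codon 3 (AAT, Asn): 1 synonymous substitution.
Codon 4 (AGA, Arg): 2 synonymous substitutions.
Total: 3 + 2 + 1 + 2 = 8.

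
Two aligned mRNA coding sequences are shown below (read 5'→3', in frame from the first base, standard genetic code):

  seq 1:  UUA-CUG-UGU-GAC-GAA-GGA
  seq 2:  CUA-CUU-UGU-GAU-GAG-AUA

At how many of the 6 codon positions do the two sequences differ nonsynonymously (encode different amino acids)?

1

Codon 1: UUA Leu / CUA Leu — synonymous.
Codon 2: CUG Leu / CUU Leu — synonymous.
Codon 3: UGU Cys / UGU Cys — identical.
Codon 4: GAC Asp / GAU Asp — synonymous.
Codon 5: GAA Glu / GAG Glu — synonymous.
Codon 6: GGA Gly / AUA Ile — nonsynonymous.
Nonsynonymous differences: 1.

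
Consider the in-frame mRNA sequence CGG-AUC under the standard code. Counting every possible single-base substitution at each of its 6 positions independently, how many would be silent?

6

Codon 1 (CGG, Arg): 4 synonymous substitutions.
Codon 2 (AUC, Ile): 2 synonymous substitutions.
Total: 4 + 2 = 6.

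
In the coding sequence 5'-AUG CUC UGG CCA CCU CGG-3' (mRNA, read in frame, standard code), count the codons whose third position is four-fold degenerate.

4

Codon 1 AUG (Met): third position 1-fold.
Codon 2 CUC (Leu): third position 4-fold.
Codon 3 UGG (Trp): third position 1-fold.
Codon 4 CCA (Pro): third position 4-fold.
Codon 5 CCU (Pro): third position 4-fold.
Codon 6 CGG (Arg): third position 4-fold.
Four-fold degenerate third positions: 4.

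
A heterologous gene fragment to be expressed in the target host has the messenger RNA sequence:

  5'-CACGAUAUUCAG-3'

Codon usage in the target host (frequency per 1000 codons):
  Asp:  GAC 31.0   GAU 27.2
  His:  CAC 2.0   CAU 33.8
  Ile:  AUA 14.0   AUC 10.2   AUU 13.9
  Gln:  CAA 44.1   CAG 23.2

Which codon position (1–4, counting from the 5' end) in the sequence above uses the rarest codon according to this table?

Codon 1 CAC (His): 2.0 per 1000.
Codon 2 GAU (Asp): 27.2 per 1000.
Codon 3 AUU (Ile): 13.9 per 1000.
Codon 4 CAG (Gln): 23.2 per 1000.
Lowest frequency is 2.0 at codon 1.

1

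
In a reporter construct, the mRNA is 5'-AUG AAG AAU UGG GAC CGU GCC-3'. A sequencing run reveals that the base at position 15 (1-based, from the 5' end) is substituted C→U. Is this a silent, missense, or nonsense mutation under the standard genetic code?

silent

Position 15 falls in codon 5: GAC → Asp.
After the substitution the codon is GAU → Asp.
Both encode Asp, so the change is synonymous.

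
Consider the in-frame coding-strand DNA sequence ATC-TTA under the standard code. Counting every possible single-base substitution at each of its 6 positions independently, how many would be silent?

4

Codon 1 (ATC, Ile): 2 synonymous substitutions.
Codon 2 (TTA, Leu): 2 synonymous substitutions.
Total: 2 + 2 = 4.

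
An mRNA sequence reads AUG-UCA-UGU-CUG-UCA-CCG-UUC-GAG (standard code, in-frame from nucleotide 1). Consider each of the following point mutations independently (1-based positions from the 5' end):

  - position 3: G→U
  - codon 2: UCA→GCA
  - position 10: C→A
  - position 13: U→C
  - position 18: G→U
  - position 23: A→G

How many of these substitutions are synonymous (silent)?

Codon 1: AUG (Met) → AUU (Ile) — missense.
Codon 2: UCA (Ser) → GCA (Ala) — missense.
Codon 4: CUG (Leu) → AUG (Met) — missense.
Codon 5: UCA (Ser) → CCA (Pro) — missense.
Codon 6: CCG (Pro) → CCU (Pro) — synonymous.
Codon 8: GAG (Glu) → GGG (Gly) — missense.
Synonymous: 1 of 6.

1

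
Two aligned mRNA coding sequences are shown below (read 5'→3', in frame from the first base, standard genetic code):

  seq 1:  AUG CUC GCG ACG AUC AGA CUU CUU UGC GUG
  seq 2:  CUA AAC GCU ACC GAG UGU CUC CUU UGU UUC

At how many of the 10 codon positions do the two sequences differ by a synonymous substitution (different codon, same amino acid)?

4

Codon 1: AUG Met / CUA Leu — nonsynonymous.
Codon 2: CUC Leu / AAC Asn — nonsynonymous.
Codon 3: GCG Ala / GCU Ala — synonymous.
Codon 4: ACG Thr / ACC Thr — synonymous.
Codon 5: AUC Ile / GAG Glu — nonsynonymous.
Codon 6: AGA Arg / UGU Cys — nonsynonymous.
Codon 7: CUU Leu / CUC Leu — synonymous.
Codon 8: CUU Leu / CUU Leu — identical.
Codon 9: UGC Cys / UGU Cys — synonymous.
Codon 10: GUG Val / UUC Phe — nonsynonymous.
Synonymous differences: 4.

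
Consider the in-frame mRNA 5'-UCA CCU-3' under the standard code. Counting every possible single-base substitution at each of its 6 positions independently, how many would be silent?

Codon 1 (UCA, Ser): 3 synonymous substitutions.
Codon 2 (CCU, Pro): 3 synonymous substitutions.
Total: 3 + 3 = 6.

6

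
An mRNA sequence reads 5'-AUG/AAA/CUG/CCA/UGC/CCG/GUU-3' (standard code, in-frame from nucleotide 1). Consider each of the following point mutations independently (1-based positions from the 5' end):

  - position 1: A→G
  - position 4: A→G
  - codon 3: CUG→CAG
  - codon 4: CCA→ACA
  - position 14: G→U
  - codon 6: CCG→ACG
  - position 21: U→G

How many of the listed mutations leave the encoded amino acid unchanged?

Codon 1: AUG (Met) → GUG (Val) — missense.
Codon 2: AAA (Lys) → GAA (Glu) — missense.
Codon 3: CUG (Leu) → CAG (Gln) — missense.
Codon 4: CCA (Pro) → ACA (Thr) — missense.
Codon 5: UGC (Cys) → UUC (Phe) — missense.
Codon 6: CCG (Pro) → ACG (Thr) — missense.
Codon 7: GUU (Val) → GUG (Val) — synonymous.
Synonymous: 1 of 7.

1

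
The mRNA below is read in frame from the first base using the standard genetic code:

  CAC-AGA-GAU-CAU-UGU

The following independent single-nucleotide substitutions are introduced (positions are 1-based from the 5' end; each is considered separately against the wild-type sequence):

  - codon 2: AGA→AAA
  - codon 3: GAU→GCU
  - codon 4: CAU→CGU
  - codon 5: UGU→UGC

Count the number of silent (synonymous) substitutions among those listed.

1

Codon 2: AGA (Arg) → AAA (Lys) — missense.
Codon 3: GAU (Asp) → GCU (Ala) — missense.
Codon 4: CAU (His) → CGU (Arg) — missense.
Codon 5: UGU (Cys) → UGC (Cys) — synonymous.
Synonymous: 1 of 4.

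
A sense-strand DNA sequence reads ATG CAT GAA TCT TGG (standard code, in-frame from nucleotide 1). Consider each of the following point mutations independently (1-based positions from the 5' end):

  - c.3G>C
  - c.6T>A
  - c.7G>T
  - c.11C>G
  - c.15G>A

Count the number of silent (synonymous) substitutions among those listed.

Codon 1: ATG (Met) → ATC (Ile) — missense.
Codon 2: CAT (His) → CAA (Gln) — missense.
Codon 3: GAA (Glu) → TAA (Stop) — nonsense.
Codon 4: TCT (Ser) → TGT (Cys) — missense.
Codon 5: TGG (Trp) → TGA (Stop) — nonsense.
Synonymous: 0 of 5.

0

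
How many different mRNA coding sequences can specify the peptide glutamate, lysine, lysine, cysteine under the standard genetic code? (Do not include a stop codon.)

Glu: 2 codons.
Lys: 2 codons.
Lys: 2 codons.
Cys: 2 codons.
2 × 2 × 2 × 2 = 16.

16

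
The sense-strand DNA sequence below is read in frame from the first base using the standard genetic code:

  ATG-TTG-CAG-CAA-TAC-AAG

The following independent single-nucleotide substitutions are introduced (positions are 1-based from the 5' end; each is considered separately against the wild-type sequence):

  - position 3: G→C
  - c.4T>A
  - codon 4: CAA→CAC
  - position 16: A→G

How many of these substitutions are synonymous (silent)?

Codon 1: ATG (Met) → ATC (Ile) — missense.
Codon 2: TTG (Leu) → ATG (Met) — missense.
Codon 4: CAA (Gln) → CAC (His) — missense.
Codon 6: AAG (Lys) → GAG (Glu) — missense.
Synonymous: 0 of 4.

0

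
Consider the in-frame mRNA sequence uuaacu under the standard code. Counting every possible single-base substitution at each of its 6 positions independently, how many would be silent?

5

Codon 1 (UUA, Leu): 2 synonymous substitutions.
Codon 2 (ACU, Thr): 3 synonymous substitutions.
Total: 2 + 3 = 5.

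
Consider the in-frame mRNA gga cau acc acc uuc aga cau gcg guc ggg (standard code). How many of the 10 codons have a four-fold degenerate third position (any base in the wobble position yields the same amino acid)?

Codon 1 GGA (Gly): third position 4-fold.
Codon 2 CAU (His): third position 2-fold.
Codon 3 ACC (Thr): third position 4-fold.
Codon 4 ACC (Thr): third position 4-fold.
Codon 5 UUC (Phe): third position 2-fold.
Codon 6 AGA (Arg): third position 2-fold.
Codon 7 CAU (His): third position 2-fold.
Codon 8 GCG (Ala): third position 4-fold.
Codon 9 GUC (Val): third position 4-fold.
Codon 10 GGG (Gly): third position 4-fold.
Four-fold degenerate third positions: 6.

6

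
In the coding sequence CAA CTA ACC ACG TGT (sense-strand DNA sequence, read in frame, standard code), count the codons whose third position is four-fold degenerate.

Codon 1 CAA (Gln): third position 2-fold.
Codon 2 CTA (Leu): third position 4-fold.
Codon 3 ACC (Thr): third position 4-fold.
Codon 4 ACG (Thr): third position 4-fold.
Codon 5 TGT (Cys): third position 2-fold.
Four-fold degenerate third positions: 3.

3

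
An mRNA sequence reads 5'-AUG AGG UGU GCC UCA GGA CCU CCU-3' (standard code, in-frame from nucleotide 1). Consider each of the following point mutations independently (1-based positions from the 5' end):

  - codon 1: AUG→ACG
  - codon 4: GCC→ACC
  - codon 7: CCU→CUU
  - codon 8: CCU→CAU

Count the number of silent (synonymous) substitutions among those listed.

0

Codon 1: AUG (Met) → ACG (Thr) — missense.
Codon 4: GCC (Ala) → ACC (Thr) — missense.
Codon 7: CCU (Pro) → CUU (Leu) — missense.
Codon 8: CCU (Pro) → CAU (His) — missense.
Synonymous: 0 of 4.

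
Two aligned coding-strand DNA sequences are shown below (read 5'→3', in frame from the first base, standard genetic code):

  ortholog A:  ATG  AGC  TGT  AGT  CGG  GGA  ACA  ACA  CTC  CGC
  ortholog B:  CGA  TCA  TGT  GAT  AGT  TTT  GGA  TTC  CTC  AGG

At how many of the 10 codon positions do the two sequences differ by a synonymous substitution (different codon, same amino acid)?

2

Codon 1: ATG Met / CGA Arg — nonsynonymous.
Codon 2: AGC Ser / TCA Ser — synonymous.
Codon 3: TGT Cys / TGT Cys — identical.
Codon 4: AGT Ser / GAT Asp — nonsynonymous.
Codon 5: CGG Arg / AGT Ser — nonsynonymous.
Codon 6: GGA Gly / TTT Phe — nonsynonymous.
Codon 7: ACA Thr / GGA Gly — nonsynonymous.
Codon 8: ACA Thr / TTC Phe — nonsynonymous.
Codon 9: CTC Leu / CTC Leu — identical.
Codon 10: CGC Arg / AGG Arg — synonymous.
Synonymous differences: 2.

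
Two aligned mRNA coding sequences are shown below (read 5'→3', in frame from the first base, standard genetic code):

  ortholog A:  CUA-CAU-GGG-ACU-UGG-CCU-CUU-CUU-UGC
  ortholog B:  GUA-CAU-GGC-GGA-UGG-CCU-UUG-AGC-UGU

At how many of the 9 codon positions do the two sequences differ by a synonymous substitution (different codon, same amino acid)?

Codon 1: CUA Leu / GUA Val — nonsynonymous.
Codon 2: CAU His / CAU His — identical.
Codon 3: GGG Gly / GGC Gly — synonymous.
Codon 4: ACU Thr / GGA Gly — nonsynonymous.
Codon 5: UGG Trp / UGG Trp — identical.
Codon 6: CCU Pro / CCU Pro — identical.
Codon 7: CUU Leu / UUG Leu — synonymous.
Codon 8: CUU Leu / AGC Ser — nonsynonymous.
Codon 9: UGC Cys / UGU Cys — synonymous.
Synonymous differences: 3.

3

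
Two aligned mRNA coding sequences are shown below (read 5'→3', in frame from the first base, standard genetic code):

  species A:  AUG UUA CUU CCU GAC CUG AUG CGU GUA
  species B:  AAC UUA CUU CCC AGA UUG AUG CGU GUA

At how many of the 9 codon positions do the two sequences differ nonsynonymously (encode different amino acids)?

Codon 1: AUG Met / AAC Asn — nonsynonymous.
Codon 2: UUA Leu / UUA Leu — identical.
Codon 3: CUU Leu / CUU Leu — identical.
Codon 4: CCU Pro / CCC Pro — synonymous.
Codon 5: GAC Asp / AGA Arg — nonsynonymous.
Codon 6: CUG Leu / UUG Leu — synonymous.
Codon 7: AUG Met / AUG Met — identical.
Codon 8: CGU Arg / CGU Arg — identical.
Codon 9: GUA Val / GUA Val — identical.
Nonsynonymous differences: 2.

2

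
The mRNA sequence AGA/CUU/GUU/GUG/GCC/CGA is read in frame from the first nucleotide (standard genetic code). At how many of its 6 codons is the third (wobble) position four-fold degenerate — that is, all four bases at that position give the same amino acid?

5

Codon 1 AGA (Arg): third position 2-fold.
Codon 2 CUU (Leu): third position 4-fold.
Codon 3 GUU (Val): third position 4-fold.
Codon 4 GUG (Val): third position 4-fold.
Codon 5 GCC (Ala): third position 4-fold.
Codon 6 CGA (Arg): third position 4-fold.
Four-fold degenerate third positions: 5.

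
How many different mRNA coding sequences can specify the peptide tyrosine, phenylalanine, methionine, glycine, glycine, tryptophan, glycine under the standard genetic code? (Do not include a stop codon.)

256

Tyr: 2 codons.
Phe: 2 codons.
Met: 1 codon.
Gly: 4 codons.
Gly: 4 codons.
Trp: 1 codon.
Gly: 4 codons.
2 × 2 × 1 × 4 × 4 × 1 × 4 = 256.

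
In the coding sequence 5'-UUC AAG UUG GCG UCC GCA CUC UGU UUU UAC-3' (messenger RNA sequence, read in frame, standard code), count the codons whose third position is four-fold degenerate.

4

Codon 1 UUC (Phe): third position 2-fold.
Codon 2 AAG (Lys): third position 2-fold.
Codon 3 UUG (Leu): third position 2-fold.
Codon 4 GCG (Ala): third position 4-fold.
Codon 5 UCC (Ser): third position 4-fold.
Codon 6 GCA (Ala): third position 4-fold.
Codon 7 CUC (Leu): third position 4-fold.
Codon 8 UGU (Cys): third position 2-fold.
Codon 9 UUU (Phe): third position 2-fold.
Codon 10 UAC (Tyr): third position 2-fold.
Four-fold degenerate third positions: 4.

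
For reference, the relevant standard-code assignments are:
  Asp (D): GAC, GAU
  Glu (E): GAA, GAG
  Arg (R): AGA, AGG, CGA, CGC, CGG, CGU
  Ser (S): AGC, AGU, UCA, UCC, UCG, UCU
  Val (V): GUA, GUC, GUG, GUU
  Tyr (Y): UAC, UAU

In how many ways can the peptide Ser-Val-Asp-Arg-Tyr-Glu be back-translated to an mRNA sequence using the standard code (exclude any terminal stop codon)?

Ser: 6 codons.
Val: 4 codons.
Asp: 2 codons.
Arg: 6 codons.
Tyr: 2 codons.
Glu: 2 codons.
6 × 4 × 2 × 6 × 2 × 2 = 1152.

1152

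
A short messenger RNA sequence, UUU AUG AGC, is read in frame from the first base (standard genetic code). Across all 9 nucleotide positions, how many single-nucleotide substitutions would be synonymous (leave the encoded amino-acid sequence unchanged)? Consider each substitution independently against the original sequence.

Codon 1 (UUU, Phe): 1 synonymous substitution.
Codon 2 (AUG, Met): 0 synonymous substitutions.
Codon 3 (AGC, Ser): 1 synonymous substitution.
Total: 1 + 0 + 1 = 2.

2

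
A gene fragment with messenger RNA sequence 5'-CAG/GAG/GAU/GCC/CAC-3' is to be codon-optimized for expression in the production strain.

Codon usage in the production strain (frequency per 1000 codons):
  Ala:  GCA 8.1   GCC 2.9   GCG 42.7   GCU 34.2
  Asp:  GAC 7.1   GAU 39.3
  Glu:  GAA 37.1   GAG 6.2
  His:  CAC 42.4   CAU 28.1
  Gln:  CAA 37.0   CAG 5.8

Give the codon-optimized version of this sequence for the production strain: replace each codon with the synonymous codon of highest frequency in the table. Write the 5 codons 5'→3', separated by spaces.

CAA GAA GAU GCG CAC

Codon 1 (Gln): best is CAA at 37.0.
Codon 2 (Glu): best is GAA at 37.1.
Codon 3 (Asp): best is GAU at 39.3.
Codon 4 (Ala): best is GCG at 42.7.
Codon 5 (His): best is CAC at 42.4.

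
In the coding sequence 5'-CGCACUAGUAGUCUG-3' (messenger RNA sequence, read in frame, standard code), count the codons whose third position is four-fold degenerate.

Codon 1 CGC (Arg): third position 4-fold.
Codon 2 ACU (Thr): third position 4-fold.
Codon 3 AGU (Ser): third position 2-fold.
Codon 4 AGU (Ser): third position 2-fold.
Codon 5 CUG (Leu): third position 4-fold.
Four-fold degenerate third positions: 3.

3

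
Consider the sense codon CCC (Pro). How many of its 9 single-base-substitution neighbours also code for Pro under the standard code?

Position 1: none → 0 synonymous.
Position 2: none → 0 synonymous.
Position 3: CCU, CCA, CCG → 3 synonymous.
Total: 0 + 0 + 3 = 3.

3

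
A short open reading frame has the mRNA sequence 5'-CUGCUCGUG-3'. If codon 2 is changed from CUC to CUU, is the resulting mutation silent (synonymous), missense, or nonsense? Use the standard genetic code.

silent

Position 6 falls in codon 2: CUC → Leu.
After the substitution the codon is CUU → Leu.
Both encode Leu, so the change is synonymous.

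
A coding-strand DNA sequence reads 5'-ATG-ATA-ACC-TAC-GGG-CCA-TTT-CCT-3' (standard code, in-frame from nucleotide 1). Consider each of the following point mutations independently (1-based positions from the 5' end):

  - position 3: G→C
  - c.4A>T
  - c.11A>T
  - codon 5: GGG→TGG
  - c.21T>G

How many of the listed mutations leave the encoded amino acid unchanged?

Codon 1: ATG (Met) → ATC (Ile) — missense.
Codon 2: ATA (Ile) → TTA (Leu) — missense.
Codon 4: TAC (Tyr) → TTC (Phe) — missense.
Codon 5: GGG (Gly) → TGG (Trp) — missense.
Codon 7: TTT (Phe) → TTG (Leu) — missense.
Synonymous: 0 of 5.

0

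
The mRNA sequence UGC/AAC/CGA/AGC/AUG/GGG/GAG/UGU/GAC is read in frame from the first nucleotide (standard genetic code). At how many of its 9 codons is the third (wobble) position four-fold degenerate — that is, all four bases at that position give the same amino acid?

2

Codon 1 UGC (Cys): third position 2-fold.
Codon 2 AAC (Asn): third position 2-fold.
Codon 3 CGA (Arg): third position 4-fold.
Codon 4 AGC (Ser): third position 2-fold.
Codon 5 AUG (Met): third position 1-fold.
Codon 6 GGG (Gly): third position 4-fold.
Codon 7 GAG (Glu): third position 2-fold.
Codon 8 UGU (Cys): third position 2-fold.
Codon 9 GAC (Asp): third position 2-fold.
Four-fold degenerate third positions: 2.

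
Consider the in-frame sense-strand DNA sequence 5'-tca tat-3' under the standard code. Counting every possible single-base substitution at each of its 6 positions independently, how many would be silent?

4

Codon 1 (TCA, Ser): 3 synonymous substitutions.
Codon 2 (TAT, Tyr): 1 synonymous substitution.
Total: 3 + 1 = 4.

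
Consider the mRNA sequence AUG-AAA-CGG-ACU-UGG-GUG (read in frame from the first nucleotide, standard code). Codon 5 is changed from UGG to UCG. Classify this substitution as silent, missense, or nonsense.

Position 14 falls in codon 5: UGG → Trp.
After the substitution the codon is UCG → Ser.
Trp ≠ Ser, so this is a missense mutation.

missense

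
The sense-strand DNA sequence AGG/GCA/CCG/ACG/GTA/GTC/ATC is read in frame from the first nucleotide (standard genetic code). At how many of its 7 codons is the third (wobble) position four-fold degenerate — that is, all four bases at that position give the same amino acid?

Codon 1 AGG (Arg): third position 2-fold.
Codon 2 GCA (Ala): third position 4-fold.
Codon 3 CCG (Pro): third position 4-fold.
Codon 4 ACG (Thr): third position 4-fold.
Codon 5 GTA (Val): third position 4-fold.
Codon 6 GTC (Val): third position 4-fold.
Codon 7 ATC (Ile): third position 3-fold.
Four-fold degenerate third positions: 5.

5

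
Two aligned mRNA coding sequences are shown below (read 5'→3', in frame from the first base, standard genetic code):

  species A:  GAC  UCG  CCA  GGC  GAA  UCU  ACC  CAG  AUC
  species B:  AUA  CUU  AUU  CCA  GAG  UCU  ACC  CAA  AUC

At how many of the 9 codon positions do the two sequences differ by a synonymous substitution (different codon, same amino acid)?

Codon 1: GAC Asp / AUA Ile — nonsynonymous.
Codon 2: UCG Ser / CUU Leu — nonsynonymous.
Codon 3: CCA Pro / AUU Ile — nonsynonymous.
Codon 4: GGC Gly / CCA Pro — nonsynonymous.
Codon 5: GAA Glu / GAG Glu — synonymous.
Codon 6: UCU Ser / UCU Ser — identical.
Codon 7: ACC Thr / ACC Thr — identical.
Codon 8: CAG Gln / CAA Gln — synonymous.
Codon 9: AUC Ile / AUC Ile — identical.
Synonymous differences: 2.

2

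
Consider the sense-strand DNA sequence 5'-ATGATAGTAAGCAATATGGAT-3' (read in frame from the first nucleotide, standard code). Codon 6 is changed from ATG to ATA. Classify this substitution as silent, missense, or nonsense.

missense

Position 18 falls in codon 6: ATG → Met.
After the substitution the codon is ATA → Ile.
Met ≠ Ile, so this is a missense mutation.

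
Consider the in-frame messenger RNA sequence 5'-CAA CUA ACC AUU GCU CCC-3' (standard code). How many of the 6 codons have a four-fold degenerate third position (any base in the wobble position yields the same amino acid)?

Codon 1 CAA (Gln): third position 2-fold.
Codon 2 CUA (Leu): third position 4-fold.
Codon 3 ACC (Thr): third position 4-fold.
Codon 4 AUU (Ile): third position 3-fold.
Codon 5 GCU (Ala): third position 4-fold.
Codon 6 CCC (Pro): third position 4-fold.
Four-fold degenerate third positions: 4.

4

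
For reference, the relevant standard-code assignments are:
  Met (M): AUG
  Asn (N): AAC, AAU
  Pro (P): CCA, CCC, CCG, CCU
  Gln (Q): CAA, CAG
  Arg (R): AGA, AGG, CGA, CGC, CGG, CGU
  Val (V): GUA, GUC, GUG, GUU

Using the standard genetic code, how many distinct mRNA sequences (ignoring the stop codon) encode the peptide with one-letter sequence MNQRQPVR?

Met: 1 codon.
Asn: 2 codons.
Gln: 2 codons.
Arg: 6 codons.
Gln: 2 codons.
Pro: 4 codons.
Val: 4 codons.
Arg: 6 codons.
1 × 2 × 2 × 6 × 2 × 4 × 4 × 6 = 4608.

4608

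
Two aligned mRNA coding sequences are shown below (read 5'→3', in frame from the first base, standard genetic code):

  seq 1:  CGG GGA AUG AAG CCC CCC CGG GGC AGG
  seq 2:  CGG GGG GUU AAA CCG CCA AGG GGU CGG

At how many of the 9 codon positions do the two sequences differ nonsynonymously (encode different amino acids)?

1

Codon 1: CGG Arg / CGG Arg — identical.
Codon 2: GGA Gly / GGG Gly — synonymous.
Codon 3: AUG Met / GUU Val — nonsynonymous.
Codon 4: AAG Lys / AAA Lys — synonymous.
Codon 5: CCC Pro / CCG Pro — synonymous.
Codon 6: CCC Pro / CCA Pro — synonymous.
Codon 7: CGG Arg / AGG Arg — synonymous.
Codon 8: GGC Gly / GGU Gly — synonymous.
Codon 9: AGG Arg / CGG Arg — synonymous.
Nonsynonymous differences: 1.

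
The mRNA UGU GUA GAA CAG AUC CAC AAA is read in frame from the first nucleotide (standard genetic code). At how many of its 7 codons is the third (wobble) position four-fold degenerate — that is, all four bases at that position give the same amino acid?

1

Codon 1 UGU (Cys): third position 2-fold.
Codon 2 GUA (Val): third position 4-fold.
Codon 3 GAA (Glu): third position 2-fold.
Codon 4 CAG (Gln): third position 2-fold.
Codon 5 AUC (Ile): third position 3-fold.
Codon 6 CAC (His): third position 2-fold.
Codon 7 AAA (Lys): third position 2-fold.
Four-fold degenerate third positions: 1.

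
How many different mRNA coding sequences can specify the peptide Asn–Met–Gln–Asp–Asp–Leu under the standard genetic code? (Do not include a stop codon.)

96

Asn: 2 codons.
Met: 1 codon.
Gln: 2 codons.
Asp: 2 codons.
Asp: 2 codons.
Leu: 6 codons.
2 × 1 × 2 × 2 × 2 × 6 = 96.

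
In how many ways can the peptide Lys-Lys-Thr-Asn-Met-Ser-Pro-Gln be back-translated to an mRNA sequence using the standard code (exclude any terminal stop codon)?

Lys: 2 codons.
Lys: 2 codons.
Thr: 4 codons.
Asn: 2 codons.
Met: 1 codon.
Ser: 6 codons.
Pro: 4 codons.
Gln: 2 codons.
2 × 2 × 4 × 2 × 1 × 6 × 4 × 2 = 1536.

1536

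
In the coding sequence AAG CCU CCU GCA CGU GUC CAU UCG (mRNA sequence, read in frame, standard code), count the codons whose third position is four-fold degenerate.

Codon 1 AAG (Lys): third position 2-fold.
Codon 2 CCU (Pro): third position 4-fold.
Codon 3 CCU (Pro): third position 4-fold.
Codon 4 GCA (Ala): third position 4-fold.
Codon 5 CGU (Arg): third position 4-fold.
Codon 6 GUC (Val): third position 4-fold.
Codon 7 CAU (His): third position 2-fold.
Codon 8 UCG (Ser): third position 4-fold.
Four-fold degenerate third positions: 6.

6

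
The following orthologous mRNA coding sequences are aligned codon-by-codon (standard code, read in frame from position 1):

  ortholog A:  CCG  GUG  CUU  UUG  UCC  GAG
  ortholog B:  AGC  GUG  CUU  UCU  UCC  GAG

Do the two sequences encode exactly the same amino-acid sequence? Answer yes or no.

Codon 1: CCG Pro / AGC Ser — nonsynonymous.
Codon 2: GUG Val / GUG Val — identical.
Codon 3: CUU Leu / CUU Leu — identical.
Codon 4: UUG Leu / UCU Ser — nonsynonymous.
Codon 5: UCC Ser / UCC Ser — identical.
Codon 6: GAG Glu / GAG Glu — identical.
Nonsynonymous differences: 2 → different protein.

no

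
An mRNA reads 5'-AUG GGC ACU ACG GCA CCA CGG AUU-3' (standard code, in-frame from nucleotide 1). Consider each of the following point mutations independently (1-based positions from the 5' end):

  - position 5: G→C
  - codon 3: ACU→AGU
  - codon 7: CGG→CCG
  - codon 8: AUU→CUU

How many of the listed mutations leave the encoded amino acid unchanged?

0

Codon 2: GGC (Gly) → GCC (Ala) — missense.
Codon 3: ACU (Thr) → AGU (Ser) — missense.
Codon 7: CGG (Arg) → CCG (Pro) — missense.
Codon 8: AUU (Ile) → CUU (Leu) — missense.
Synonymous: 0 of 4.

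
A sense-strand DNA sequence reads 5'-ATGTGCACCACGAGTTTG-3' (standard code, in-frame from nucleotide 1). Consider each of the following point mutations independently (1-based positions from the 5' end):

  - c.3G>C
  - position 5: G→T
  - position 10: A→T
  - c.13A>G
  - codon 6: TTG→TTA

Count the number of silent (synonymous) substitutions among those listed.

1

Codon 1: ATG (Met) → ATC (Ile) — missense.
Codon 2: TGC (Cys) → TTC (Phe) — missense.
Codon 4: ACG (Thr) → TCG (Ser) — missense.
Codon 5: AGT (Ser) → GGT (Gly) — missense.
Codon 6: TTG (Leu) → TTA (Leu) — synonymous.
Synonymous: 1 of 5.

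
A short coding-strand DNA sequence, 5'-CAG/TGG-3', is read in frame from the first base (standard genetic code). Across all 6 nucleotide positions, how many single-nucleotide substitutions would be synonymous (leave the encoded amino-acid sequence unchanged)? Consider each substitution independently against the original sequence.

1

Codon 1 (CAG, Gln): 1 synonymous substitution.
Codon 2 (TGG, Trp): 0 synonymous substitutions.
Total: 1 + 0 = 1.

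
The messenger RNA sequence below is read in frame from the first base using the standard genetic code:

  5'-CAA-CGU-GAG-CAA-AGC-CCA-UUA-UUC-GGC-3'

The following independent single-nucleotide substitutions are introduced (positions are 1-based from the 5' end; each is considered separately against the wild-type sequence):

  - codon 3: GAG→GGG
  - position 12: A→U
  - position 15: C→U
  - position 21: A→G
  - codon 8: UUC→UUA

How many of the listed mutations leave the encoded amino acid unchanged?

Codon 3: GAG (Glu) → GGG (Gly) — missense.
Codon 4: CAA (Gln) → CAU (His) — missense.
Codon 5: AGC (Ser) → AGU (Ser) — synonymous.
Codon 7: UUA (Leu) → UUG (Leu) — synonymous.
Codon 8: UUC (Phe) → UUA (Leu) — missense.
Synonymous: 2 of 5.

2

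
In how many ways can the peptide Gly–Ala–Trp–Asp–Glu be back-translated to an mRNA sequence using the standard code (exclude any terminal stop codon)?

Gly: 4 codons.
Ala: 4 codons.
Trp: 1 codon.
Asp: 2 codons.
Glu: 2 codons.
4 × 4 × 1 × 2 × 2 = 64.

64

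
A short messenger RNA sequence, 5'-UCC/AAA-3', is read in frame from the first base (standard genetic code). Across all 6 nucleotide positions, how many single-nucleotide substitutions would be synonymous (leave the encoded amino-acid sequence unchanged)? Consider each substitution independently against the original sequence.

4

Codon 1 (UCC, Ser): 3 synonymous substitutions.
Codon 2 (AAA, Lys): 1 synonymous substitution.
Total: 3 + 1 = 4.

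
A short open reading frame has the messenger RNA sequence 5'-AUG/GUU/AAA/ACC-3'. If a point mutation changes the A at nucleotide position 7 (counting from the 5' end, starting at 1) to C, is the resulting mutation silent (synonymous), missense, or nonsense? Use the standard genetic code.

Position 7 falls in codon 3: AAA → Lys.
After the substitution the codon is CAA → Gln.
Lys ≠ Gln, so this is a missense mutation.

missense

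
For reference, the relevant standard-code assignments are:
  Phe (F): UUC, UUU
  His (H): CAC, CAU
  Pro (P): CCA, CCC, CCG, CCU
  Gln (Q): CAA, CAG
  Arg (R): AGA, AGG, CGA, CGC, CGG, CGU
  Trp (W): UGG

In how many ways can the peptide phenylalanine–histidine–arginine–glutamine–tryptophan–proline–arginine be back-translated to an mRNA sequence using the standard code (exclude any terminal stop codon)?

Phe: 2 codons.
His: 2 codons.
Arg: 6 codons.
Gln: 2 codons.
Trp: 1 codon.
Pro: 4 codons.
Arg: 6 codons.
2 × 2 × 6 × 2 × 1 × 4 × 6 = 1152.

1152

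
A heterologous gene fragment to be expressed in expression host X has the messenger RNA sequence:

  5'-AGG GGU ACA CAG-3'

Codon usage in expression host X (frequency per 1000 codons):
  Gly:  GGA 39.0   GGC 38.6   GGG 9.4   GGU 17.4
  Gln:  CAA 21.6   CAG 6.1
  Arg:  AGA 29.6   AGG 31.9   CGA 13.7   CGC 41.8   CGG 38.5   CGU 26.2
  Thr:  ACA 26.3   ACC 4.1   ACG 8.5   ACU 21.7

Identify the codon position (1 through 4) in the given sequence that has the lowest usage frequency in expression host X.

Codon 1 AGG (Arg): 31.9 per 1000.
Codon 2 GGU (Gly): 17.4 per 1000.
Codon 3 ACA (Thr): 26.3 per 1000.
Codon 4 CAG (Gln): 6.1 per 1000.
Lowest frequency is 6.1 at codon 4.

4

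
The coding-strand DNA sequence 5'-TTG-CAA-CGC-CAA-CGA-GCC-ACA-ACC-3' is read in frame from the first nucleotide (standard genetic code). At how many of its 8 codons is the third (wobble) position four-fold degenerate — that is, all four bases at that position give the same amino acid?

Codon 1 TTG (Leu): third position 2-fold.
Codon 2 CAA (Gln): third position 2-fold.
Codon 3 CGC (Arg): third position 4-fold.
Codon 4 CAA (Gln): third position 2-fold.
Codon 5 CGA (Arg): third position 4-fold.
Codon 6 GCC (Ala): third position 4-fold.
Codon 7 ACA (Thr): third position 4-fold.
Codon 8 ACC (Thr): third position 4-fold.
Four-fold degenerate third positions: 5.

5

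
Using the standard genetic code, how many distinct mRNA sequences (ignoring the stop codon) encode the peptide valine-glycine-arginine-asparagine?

Val: 4 codons.
Gly: 4 codons.
Arg: 6 codons.
Asn: 2 codons.
4 × 4 × 6 × 2 = 192.

192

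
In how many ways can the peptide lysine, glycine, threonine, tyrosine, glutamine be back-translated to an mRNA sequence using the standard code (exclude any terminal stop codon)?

128

Lys: 2 codons.
Gly: 4 codons.
Thr: 4 codons.
Tyr: 2 codons.
Gln: 2 codons.
2 × 4 × 4 × 2 × 2 = 128.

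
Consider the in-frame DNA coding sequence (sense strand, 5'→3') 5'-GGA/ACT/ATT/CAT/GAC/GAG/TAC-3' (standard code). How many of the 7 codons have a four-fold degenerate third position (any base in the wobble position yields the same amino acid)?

2

Codon 1 GGA (Gly): third position 4-fold.
Codon 2 ACT (Thr): third position 4-fold.
Codon 3 ATT (Ile): third position 3-fold.
Codon 4 CAT (His): third position 2-fold.
Codon 5 GAC (Asp): third position 2-fold.
Codon 6 GAG (Glu): third position 2-fold.
Codon 7 TAC (Tyr): third position 2-fold.
Four-fold degenerate third positions: 2.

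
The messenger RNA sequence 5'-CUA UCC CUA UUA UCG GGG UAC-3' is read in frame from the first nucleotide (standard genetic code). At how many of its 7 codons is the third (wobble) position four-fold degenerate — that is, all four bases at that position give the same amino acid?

Codon 1 CUA (Leu): third position 4-fold.
Codon 2 UCC (Ser): third position 4-fold.
Codon 3 CUA (Leu): third position 4-fold.
Codon 4 UUA (Leu): third position 2-fold.
Codon 5 UCG (Ser): third position 4-fold.
Codon 6 GGG (Gly): third position 4-fold.
Codon 7 UAC (Tyr): third position 2-fold.
Four-fold degenerate third positions: 5.

5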